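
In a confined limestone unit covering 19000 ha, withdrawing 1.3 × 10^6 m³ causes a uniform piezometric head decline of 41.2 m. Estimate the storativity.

A = 19000 ha = 1.9 × 10^8 m²
S = ΔV / (A × Δh) = 1.3 × 10^6 m³ / (1.9 × 10^8 m² × 41.2 m) = 1.661 × 10^-4

S ≈ 1.7 × 10^-4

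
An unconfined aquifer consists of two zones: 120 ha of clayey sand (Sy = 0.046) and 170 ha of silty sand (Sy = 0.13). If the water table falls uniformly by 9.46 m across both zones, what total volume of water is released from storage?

A₁ = 120 ha = 1.2 × 10^6 m²; A₂ = 170 ha = 1.7 × 10^6 m²
ΔV₁ = 0.046 × 1.2 × 10^6 × 9.46 = 5.222 × 10^5 m³
ΔV₂ = 0.13 × 1.7 × 10^6 × 9.46 = 2.091 × 10^6 m³
ΔV = ΔV₁ + ΔV₂ = 2.613 × 10^6 m³

ΔV ≈ 2.61 × 10^6 m³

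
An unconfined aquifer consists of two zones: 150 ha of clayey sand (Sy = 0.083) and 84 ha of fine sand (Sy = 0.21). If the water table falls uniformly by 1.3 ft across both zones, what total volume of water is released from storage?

ΔV ≈ 1.19 × 10^5 m³

A₁ = 150 ha = 1.5 × 10^6 m²; A₂ = 84 ha = 8.4 × 10^5 m²
Δh = 1.3 ft = 0.3962 m
ΔV₁ = 0.083 × 1.5 × 10^6 × 0.3962 = 49330 m³
ΔV₂ = 0.21 × 8.4 × 10^5 × 0.3962 = 69900 m³
ΔV = ΔV₁ + ΔV₂ = 1.192 × 10^5 m³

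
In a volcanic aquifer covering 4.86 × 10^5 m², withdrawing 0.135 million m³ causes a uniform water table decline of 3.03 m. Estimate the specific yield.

ΔV = 0.135 million m³ = 1.35 × 10^5 m³
Sy = ΔV / (A × Δh) = 1.35 × 10^5 m³ / (4.86 × 10^5 m² × 3.03 m) = 0.09168

Sy ≈ 0.092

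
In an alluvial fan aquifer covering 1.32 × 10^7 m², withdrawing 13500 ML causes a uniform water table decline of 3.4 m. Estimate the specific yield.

ΔV = 13500 ML = 1.35 × 10^7 m³
Sy = ΔV / (A × Δh) = 1.35 × 10^7 m³ / (1.32 × 10^7 m² × 3.4 m) = 0.3008

Sy ≈ 0.3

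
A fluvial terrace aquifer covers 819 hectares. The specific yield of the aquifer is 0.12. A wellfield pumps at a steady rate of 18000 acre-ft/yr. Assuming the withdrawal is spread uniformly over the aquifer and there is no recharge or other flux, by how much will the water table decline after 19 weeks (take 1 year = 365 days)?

Δh ≈ 8.23 m

A = 819 hectares = 8.19 × 10^6 m²
Q = 18000 acre-ft/yr = 60830 m³/d
t = 19 weeks = 133 d
ΔV = Q × t = 60830 m³/d × 133 d = 8.09 × 10^6 m³
Δh = ΔV / (Sy × A) = 8.09 × 10^6 / (0.12 × 8.19 × 10^6) = 8.232 m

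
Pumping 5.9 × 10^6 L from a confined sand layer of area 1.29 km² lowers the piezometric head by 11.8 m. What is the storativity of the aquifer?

A = 1.29 km² = 1.29 × 10^6 m²
ΔV = 5.9 × 10^6 L = 5900 m³
S = ΔV / (A × Δh) = 5900 m³ / (1.29 × 10^6 m² × 11.8 m) = 3.876 × 10^-4

S ≈ 3.9 × 10^-4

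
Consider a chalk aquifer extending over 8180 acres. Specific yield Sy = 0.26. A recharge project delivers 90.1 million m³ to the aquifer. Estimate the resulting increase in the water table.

Δh ≈ 10.5 m

A = 8180 acres = 3.31 × 10^7 m²
ΔV = 90.1 million m³ = 9.01 × 10^7 m³
Δh = ΔV / (Sy × A) = 9.01 × 10^7 m³ / (0.26 × 3.31 × 10^7 m²) = 10.47 m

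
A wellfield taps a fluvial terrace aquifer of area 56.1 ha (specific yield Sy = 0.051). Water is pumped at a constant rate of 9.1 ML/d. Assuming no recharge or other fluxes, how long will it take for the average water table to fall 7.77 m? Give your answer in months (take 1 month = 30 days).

A = 56.1 ha = 5.61 × 10^5 m²
ΔV = Sy × A × Δh = 0.051 × 5.61 × 10^5 × 7.77 = 2.223 × 10^5 m³
Q = 9.1 ML/d = 9100 m³/d
t = ΔV / Q = 2.223 × 10^5 m³ / 9100 m³/d = 24.43 d
t = 24.43 d ≈ 0.8143 months

t ≈ 0.814 months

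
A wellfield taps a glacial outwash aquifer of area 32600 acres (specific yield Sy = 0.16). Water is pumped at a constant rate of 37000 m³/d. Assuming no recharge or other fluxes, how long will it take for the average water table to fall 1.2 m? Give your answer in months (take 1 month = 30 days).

A = 32600 acres = 1.319 × 10^8 m²
ΔV = Sy × A × Δh = 0.16 × 1.319 × 10^8 × 1.2 = 2.533 × 10^7 m³
t = ΔV / Q = 2.533 × 10^7 m³ / 37000 m³/d = 684.6 d
t = 684.6 d ≈ 22.82 months

t ≈ 22.8 months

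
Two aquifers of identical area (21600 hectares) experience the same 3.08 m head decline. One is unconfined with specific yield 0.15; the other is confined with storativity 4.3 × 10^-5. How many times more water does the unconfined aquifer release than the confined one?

ΔV_u / ΔV_c ≈ 3490

A = 21600 hectares = 2.16 × 10^8 m²
Unconfined: ΔV_u = Sy × A × Δh = 0.15 × 2.16 × 10^8 × 3.08 = 9.979 × 10^7 m³
Confined: ΔV_c = S × A × Δh = 4.3 × 10^-5 × 2.16 × 10^8 × 3.08 = 28610 m³
Ratio = ΔV_u / ΔV_c = Sy / S = 0.15 / 4.3 × 10^-5 = 3488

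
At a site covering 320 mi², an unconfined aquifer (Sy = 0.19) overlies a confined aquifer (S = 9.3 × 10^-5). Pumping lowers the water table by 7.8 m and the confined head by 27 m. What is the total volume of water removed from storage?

ΔV ≈ 1.23 × 10^9 m³

A = 320 mi² = 8.288 × 10^8 m²
Unconfined: ΔV_u = Sy × A × Δh_u = 0.19 × 8.288 × 10^8 × 7.8 = 1.228 × 10^9 m³
Confined: ΔV_c = S × A × Δh_c = 9.3 × 10^-5 × 8.288 × 10^8 × 27 = 2.081 × 10^6 m³
Total ΔV = 1.228 × 10^9 + 2.081 × 10^6 = 1.23 × 10^9 m³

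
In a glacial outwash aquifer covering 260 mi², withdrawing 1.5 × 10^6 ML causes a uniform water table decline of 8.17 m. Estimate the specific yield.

A = 260 mi² = 6.734 × 10^8 m²
ΔV = 1.5 × 10^6 ML = 1.5 × 10^9 m³
Sy = ΔV / (A × Δh) = 1.5 × 10^9 m³ / (6.734 × 10^8 m² × 8.17 m) = 0.2726

Sy ≈ 0.27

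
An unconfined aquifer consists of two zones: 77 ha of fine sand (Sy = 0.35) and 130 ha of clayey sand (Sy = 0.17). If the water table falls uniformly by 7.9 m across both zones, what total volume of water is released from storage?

ΔV ≈ 3.87 × 10^6 m³

A₁ = 77 ha = 7.7 × 10^5 m²; A₂ = 130 ha = 1.3 × 10^6 m²
ΔV₁ = 0.35 × 7.7 × 10^5 × 7.9 = 2.129 × 10^6 m³
ΔV₂ = 0.17 × 1.3 × 10^6 × 7.9 = 1.746 × 10^6 m³
ΔV = ΔV₁ + ΔV₂ = 3.875 × 10^6 m³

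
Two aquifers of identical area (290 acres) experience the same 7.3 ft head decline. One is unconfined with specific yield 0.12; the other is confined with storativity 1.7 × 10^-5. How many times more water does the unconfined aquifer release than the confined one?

A = 290 acres = 1.174 × 10^6 m²
Δh = 7.3 ft = 2.225 m
Unconfined: ΔV_u = Sy × A × Δh = 0.12 × 1.174 × 10^6 × 2.225 = 3.134 × 10^5 m³
Confined: ΔV_c = S × A × Δh = 1.7 × 10^-5 × 1.174 × 10^6 × 2.225 = 44.39 m³
Ratio = ΔV_u / ΔV_c = Sy / S = 0.12 / 1.7 × 10^-5 = 7059

ΔV_u / ΔV_c ≈ 7060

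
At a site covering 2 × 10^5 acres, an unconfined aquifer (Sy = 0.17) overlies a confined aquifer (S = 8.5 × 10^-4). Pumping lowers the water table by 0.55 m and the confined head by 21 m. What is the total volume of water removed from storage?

ΔV ≈ 9.01 × 10^7 m³

A = 2 × 10^5 acres = 8.094 × 10^8 m²
Unconfined: ΔV_u = Sy × A × Δh_u = 0.17 × 8.094 × 10^8 × 0.55 = 7.568 × 10^7 m³
Confined: ΔV_c = S × A × Δh_c = 8.5 × 10^-4 × 8.094 × 10^8 × 21 = 1.445 × 10^7 m³
Total ΔV = 7.568 × 10^7 + 1.445 × 10^7 = 9.012 × 10^7 m³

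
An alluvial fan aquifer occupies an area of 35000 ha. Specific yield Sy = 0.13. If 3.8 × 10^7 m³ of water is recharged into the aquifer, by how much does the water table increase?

A = 35000 ha = 3.5 × 10^8 m²
Δh = ΔV / (Sy × A) = 3.8 × 10^7 m³ / (0.13 × 3.5 × 10^8 m²) = 0.8352 m

Δh ≈ 0.835 m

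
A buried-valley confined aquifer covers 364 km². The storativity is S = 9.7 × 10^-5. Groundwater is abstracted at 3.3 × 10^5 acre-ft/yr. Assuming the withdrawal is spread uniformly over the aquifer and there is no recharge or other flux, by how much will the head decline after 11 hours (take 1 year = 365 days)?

A = 364 km² = 3.64 × 10^8 m²
Q = 3.3 × 10^5 acre-ft/yr = 1.115 × 10^6 m³/d
t = 11 hours = 0.4583 d
ΔV = Q × t = 1.115 × 10^6 m³/d × 0.4583 d = 5.111 × 10^5 m³
Δh = ΔV / (S × A) = 5.111 × 10^5 / (9.7 × 10^-5 × 3.64 × 10^8) = 14.48 m

Δh ≈ 14.5 m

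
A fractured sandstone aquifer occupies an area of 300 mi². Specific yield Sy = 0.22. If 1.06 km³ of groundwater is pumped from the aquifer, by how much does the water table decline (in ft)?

A = 300 mi² = 7.77 × 10^8 m²
ΔV = 1.06 km³ = 1.06 × 10^9 m³
Δh = ΔV / (Sy × A) = 1.06 × 10^9 m³ / (0.22 × 7.77 × 10^8 m²) = 6.201 m
Δh = 6.201 m = 20.34 ft

Δh ≈ 20.3 ft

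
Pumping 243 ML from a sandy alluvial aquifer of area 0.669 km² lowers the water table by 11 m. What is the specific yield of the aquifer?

Sy ≈ 0.033

A = 0.669 km² = 6.69 × 10^5 m²
ΔV = 243 ML = 2.43 × 10^5 m³
Sy = ΔV / (A × Δh) = 2.43 × 10^5 m³ / (6.69 × 10^5 m² × 11 m) = 0.03302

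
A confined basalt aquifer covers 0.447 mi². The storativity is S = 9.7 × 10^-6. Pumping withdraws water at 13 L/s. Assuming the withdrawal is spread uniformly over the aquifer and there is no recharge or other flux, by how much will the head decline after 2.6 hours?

A = 0.447 mi² = 1.158 × 10^6 m²
Q = 13 L/s = 1123 m³/d
t = 2.6 hours = 0.1083 d
ΔV = Q × t = 1123 m³/d × 0.1083 d = 121.7 m³
Δh = ΔV / (S × A) = 121.7 / (9.7 × 10^-6 × 1.158 × 10^6) = 10.84 m

Δh ≈ 10.8 m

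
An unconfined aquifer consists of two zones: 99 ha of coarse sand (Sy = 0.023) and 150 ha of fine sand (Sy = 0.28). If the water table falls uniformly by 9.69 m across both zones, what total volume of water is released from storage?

ΔV ≈ 4.29 × 10^6 m³

A₁ = 99 ha = 9.9 × 10^5 m²; A₂ = 150 ha = 1.5 × 10^6 m²
ΔV₁ = 0.023 × 9.9 × 10^5 × 9.69 = 2.206 × 10^5 m³
ΔV₂ = 0.28 × 1.5 × 10^6 × 9.69 = 4.07 × 10^6 m³
ΔV = ΔV₁ + ΔV₂ = 4.29 × 10^6 m³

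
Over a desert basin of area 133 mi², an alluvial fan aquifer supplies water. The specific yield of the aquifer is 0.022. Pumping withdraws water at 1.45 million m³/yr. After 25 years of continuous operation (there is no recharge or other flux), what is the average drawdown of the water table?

Δh ≈ 4.78 m

A = 133 mi² = 3.445 × 10^8 m²
Q = 1.45 million m³/yr = 3973 m³/d
t = 25 years = 9125 d
ΔV = Q × t = 3973 m³/d × 9125 d = 3.625 × 10^7 m³
Δh = ΔV / (Sy × A) = 3.625 × 10^7 / (0.022 × 3.445 × 10^8) = 4.783 m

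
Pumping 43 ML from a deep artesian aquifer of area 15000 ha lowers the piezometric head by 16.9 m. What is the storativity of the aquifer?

S ≈ 1.7 × 10^-5

A = 15000 ha = 1.5 × 10^8 m²
ΔV = 43 ML = 43000 m³
S = ΔV / (A × Δh) = 43000 m³ / (1.5 × 10^8 m² × 16.9 m) = 1.696 × 10^-5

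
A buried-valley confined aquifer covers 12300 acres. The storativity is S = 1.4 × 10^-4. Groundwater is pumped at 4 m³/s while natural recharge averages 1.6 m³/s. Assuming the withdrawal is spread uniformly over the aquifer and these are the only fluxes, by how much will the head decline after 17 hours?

Δh ≈ 21.1 m

A = 12300 acres = 4.978 × 10^7 m²
Net abstraction = 4 − 1.6 = 2.4 m³/s
Q_net = 2.4 m³/s = 2.074 × 10^5 m³/d
t = 17 hours = 0.7083 d
ΔV = Q × t = 2.074 × 10^5 m³/d × 0.7083 d = 1.469 × 10^5 m³
Δh = ΔV / (S × A) = 1.469 × 10^5 / (1.4 × 10^-4 × 4.978 × 10^7) = 21.08 m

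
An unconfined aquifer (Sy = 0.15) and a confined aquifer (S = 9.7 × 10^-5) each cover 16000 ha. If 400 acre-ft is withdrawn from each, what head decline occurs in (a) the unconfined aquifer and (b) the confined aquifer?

Δh_u ≈ 0.0206 m; Δh_c ≈ 31.8 m

A = 16000 ha = 1.6 × 10^8 m²
ΔV = 400 acre-ft = 4.934 × 10^5 m³
Unconfined: Δh_u = ΔV/(Sy·A) = 4.934 × 10^5/(0.15 × 1.6 × 10^8) = 0.02056 m
Confined: Δh_c = ΔV/(S·A) = 4.934 × 10^5/(9.7 × 10^-5 × 1.6 × 10^8) = 31.79 m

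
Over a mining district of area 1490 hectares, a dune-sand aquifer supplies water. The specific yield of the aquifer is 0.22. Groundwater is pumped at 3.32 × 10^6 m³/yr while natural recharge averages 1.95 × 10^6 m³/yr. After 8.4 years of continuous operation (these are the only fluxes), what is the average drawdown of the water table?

A = 1490 hectares = 1.49 × 10^7 m²
Net abstraction = 3.32 × 10^6 − 1.95 × 10^6 = 1.37 × 10^6 m³/yr
Q_net = 1.37 × 10^6 m³/yr = 3753 m³/d
t = 8.4 years = 3066 d
ΔV = Q × t = 3753 m³/d × 3066 d = 1.151 × 10^7 m³
Δh = ΔV / (Sy × A) = 1.151 × 10^7 / (0.22 × 1.49 × 10^7) = 3.511 m

Δh ≈ 3.51 m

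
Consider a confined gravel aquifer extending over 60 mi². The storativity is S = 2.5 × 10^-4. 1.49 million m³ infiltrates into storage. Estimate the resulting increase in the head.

Δh ≈ 38.4 m

A = 60 mi² = 1.554 × 10^8 m²
ΔV = 1.49 million m³ = 1.49 × 10^6 m³
Δh = ΔV / (S × A) = 1.49 × 10^6 m³ / (2.5 × 10^-4 × 1.554 × 10^8 m²) = 38.35 m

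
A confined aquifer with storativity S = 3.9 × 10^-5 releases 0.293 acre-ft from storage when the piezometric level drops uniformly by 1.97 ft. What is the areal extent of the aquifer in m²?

A ≈ 1.54 × 10^7 m²

Δh = 1.97 ft = 0.6005 m
ΔV = 0.293 acre-ft = 361.4 m³
A = ΔV / (S × Δh) = 361.4 / (3.9 × 10^-5 × 0.6005) = 1.543 × 10^7 m²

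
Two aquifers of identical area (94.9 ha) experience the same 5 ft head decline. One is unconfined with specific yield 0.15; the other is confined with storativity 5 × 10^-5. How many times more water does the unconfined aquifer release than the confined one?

ΔV_u / ΔV_c ≈ 3000

A = 94.9 ha = 9.49 × 10^5 m²
Δh = 5 ft = 1.524 m
Unconfined: ΔV_u = Sy × A × Δh = 0.15 × 9.49 × 10^5 × 1.524 = 2.169 × 10^5 m³
Confined: ΔV_c = S × A × Δh = 5 × 10^-5 × 9.49 × 10^5 × 1.524 = 72.31 m³
Ratio = ΔV_u / ΔV_c = Sy / S = 0.15 / 5 × 10^-5 = 3000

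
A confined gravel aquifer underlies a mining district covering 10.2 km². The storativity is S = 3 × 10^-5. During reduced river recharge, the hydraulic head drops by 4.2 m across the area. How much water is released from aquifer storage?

ΔV ≈ 1290 m³

A = 10.2 km² = 1.02 × 10^7 m²
ΔV = S × A × Δh = 3 × 10^-5 × 1.02 × 10^7 m² × 4.2 m = 1285 m³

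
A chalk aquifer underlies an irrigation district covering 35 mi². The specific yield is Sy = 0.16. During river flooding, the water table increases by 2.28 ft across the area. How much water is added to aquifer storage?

ΔV ≈ 1.01 × 10^7 m³

A = 35 mi² = 9.065 × 10^7 m²
Δh = 2.28 ft = 0.6949 m
ΔV = Sy × A × Δh = 0.16 × 9.065 × 10^7 m² × 0.6949 m = 1.008 × 10^7 m³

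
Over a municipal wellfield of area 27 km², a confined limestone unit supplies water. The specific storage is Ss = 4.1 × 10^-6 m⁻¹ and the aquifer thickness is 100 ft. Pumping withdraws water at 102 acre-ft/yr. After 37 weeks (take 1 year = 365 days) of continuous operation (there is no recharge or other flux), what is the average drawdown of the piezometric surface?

Δh ≈ 26.5 m

b = 100 ft = 30.48 m
S = Ss × b = 4.1 × 10^-6 m⁻¹ × 30.48 m = 1.25 × 10^-4
A = 27 km² = 2.7 × 10^7 m²
Q = 102 acre-ft/yr = 344.7 m³/d
t = 37 weeks = 259 d
ΔV = Q × t = 344.7 m³/d × 259 d = 89280 m³
Δh = ΔV / (S × A) = 89280 / (1.25 × 10^-4 × 2.7 × 10^7) = 26.46 m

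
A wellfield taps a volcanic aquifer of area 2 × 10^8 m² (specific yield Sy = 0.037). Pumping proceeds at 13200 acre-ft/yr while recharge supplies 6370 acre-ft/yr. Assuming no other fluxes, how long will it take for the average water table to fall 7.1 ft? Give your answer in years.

Δh = 7.1 ft = 2.164 m
ΔV = Sy × A × Δh = 0.037 × 2 × 10^8 × 2.164 = 1.601 × 10^7 m³
Net withdrawal = 13200 − 6370 = 6830 acre-ft/yr = 23080 m³/d
t = ΔV / Q = 1.601 × 10^7 m³ / 23080 m³/d = 693.8 d
t = 693.8 d ≈ 1.901 years

t ≈ 1.9 years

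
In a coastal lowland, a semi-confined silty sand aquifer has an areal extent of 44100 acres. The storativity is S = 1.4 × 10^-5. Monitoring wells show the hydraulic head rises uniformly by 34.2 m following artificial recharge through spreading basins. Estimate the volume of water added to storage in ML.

A = 44100 acres = 1.785 × 10^8 m²
ΔV = S × A × Δh = 1.4 × 10^-5 × 1.785 × 10^8 m² × 34.2 m = 85450 m³
ΔV = 85450 m³ = 85.45 ML

ΔV ≈ 85.4 ML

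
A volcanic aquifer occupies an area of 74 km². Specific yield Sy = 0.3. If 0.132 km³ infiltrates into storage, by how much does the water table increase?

A = 74 km² = 7.4 × 10^7 m²
ΔV = 0.132 km³ = 1.32 × 10^8 m³
Δh = ΔV / (Sy × A) = 1.32 × 10^8 m³ / (0.3 × 7.4 × 10^7 m²) = 5.946 m

Δh ≈ 5.95 m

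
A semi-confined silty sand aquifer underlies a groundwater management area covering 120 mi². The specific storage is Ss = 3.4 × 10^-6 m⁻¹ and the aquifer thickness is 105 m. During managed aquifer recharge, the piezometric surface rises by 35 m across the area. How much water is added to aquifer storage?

ΔV ≈ 3.88 × 10^6 m³

S = Ss × b = 3.4 × 10^-6 m⁻¹ × 105 m = 3.57 × 10^-4
A = 120 mi² = 3.108 × 10^8 m²
ΔV = S × A × Δh = 3.57 × 10^-4 × 3.108 × 10^8 m² × 35 m = 3.883 × 10^6 m³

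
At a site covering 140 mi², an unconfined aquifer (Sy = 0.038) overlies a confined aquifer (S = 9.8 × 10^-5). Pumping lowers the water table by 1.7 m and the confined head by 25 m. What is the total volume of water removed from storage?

A = 140 mi² = 3.626 × 10^8 m²
Unconfined: ΔV_u = Sy × A × Δh_u = 0.038 × 3.626 × 10^8 × 1.7 = 2.342 × 10^7 m³
Confined: ΔV_c = S × A × Δh_c = 9.8 × 10^-5 × 3.626 × 10^8 × 25 = 8.884 × 10^5 m³
Total ΔV = 2.342 × 10^7 + 8.884 × 10^5 = 2.431 × 10^7 m³

ΔV ≈ 2.43 × 10^7 m³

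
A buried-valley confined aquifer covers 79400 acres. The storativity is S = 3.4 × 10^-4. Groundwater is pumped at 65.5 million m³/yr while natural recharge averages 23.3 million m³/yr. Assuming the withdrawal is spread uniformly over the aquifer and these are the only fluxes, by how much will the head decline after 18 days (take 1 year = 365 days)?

A = 79400 acres = 3.213 × 10^8 m²
Net abstraction = 65.5 − 23.3 = 42.2 million m³/yr
Q_net = 42.2 million m³/yr = 1.156 × 10^5 m³/d
ΔV = Q × t = 1.156 × 10^5 m³/d × 18 d = 2.081 × 10^6 m³
Δh = ΔV / (S × A) = 2.081 × 10^6 / (3.4 × 10^-4 × 3.213 × 10^8) = 19.05 m

Δh ≈ 19 m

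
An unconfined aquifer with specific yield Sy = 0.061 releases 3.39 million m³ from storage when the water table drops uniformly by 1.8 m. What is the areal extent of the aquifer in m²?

A ≈ 3.09 × 10^7 m²

ΔV = 3.39 million m³ = 3.39 × 10^6 m³
A = ΔV / (Sy × Δh) = 3.39 × 10^6 / (0.061 × 1.8) = 3.087 × 10^7 m²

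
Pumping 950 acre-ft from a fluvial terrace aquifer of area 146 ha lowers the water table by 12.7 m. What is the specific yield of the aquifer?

A = 146 ha = 1.46 × 10^6 m²
ΔV = 950 acre-ft = 1.172 × 10^6 m³
Sy = ΔV / (A × Δh) = 1.172 × 10^6 m³ / (1.46 × 10^6 m² × 12.7 m) = 0.0632

Sy ≈ 0.063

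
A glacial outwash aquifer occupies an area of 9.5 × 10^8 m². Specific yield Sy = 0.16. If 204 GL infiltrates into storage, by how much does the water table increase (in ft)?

ΔV = 204 GL = 2.04 × 10^8 m³
Δh = ΔV / (Sy × A) = 2.04 × 10^8 m³ / (0.16 × 9.5 × 10^8 m²) = 1.342 m
Δh = 1.342 m = 4.403 ft

Δh ≈ 4.4 ft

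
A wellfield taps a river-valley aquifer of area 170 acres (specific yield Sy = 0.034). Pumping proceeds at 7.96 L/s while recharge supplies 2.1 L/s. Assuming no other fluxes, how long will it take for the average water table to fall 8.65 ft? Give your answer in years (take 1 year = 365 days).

A = 170 acres = 6.88 × 10^5 m²
Δh = 8.65 ft = 2.637 m
ΔV = Sy × A × Δh = 0.034 × 6.88 × 10^5 × 2.637 = 61670 m³
Net withdrawal = 7.96 − 2.1 = 5.86 L/s = 506.3 m³/d
t = ΔV / Q = 61670 m³ / 506.3 m³/d = 121.8 d
t = 121.8 d ≈ 0.3337 years

t ≈ 0.334 years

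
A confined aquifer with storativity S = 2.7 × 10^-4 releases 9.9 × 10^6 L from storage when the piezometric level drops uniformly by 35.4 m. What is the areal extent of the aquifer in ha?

ΔV = 9.9 × 10^6 L = 9900 m³
A = ΔV / (S × Δh) = 9900 / (2.7 × 10^-4 × 35.4) = 1.036 × 10^6 m²
A = 1.036 × 10^6 m² = 103.6 ha

A ≈ 104 ha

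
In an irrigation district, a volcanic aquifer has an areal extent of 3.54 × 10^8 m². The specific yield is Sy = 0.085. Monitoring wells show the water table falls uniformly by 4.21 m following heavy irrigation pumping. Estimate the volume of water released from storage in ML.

ΔV = Sy × A × Δh = 0.085 × 3.54 × 10^8 m² × 4.21 m = 1.267 × 10^8 m³
ΔV = 1.267 × 10^8 m³ = 1.267 × 10^5 ML

ΔV ≈ 1.27 × 10^5 ML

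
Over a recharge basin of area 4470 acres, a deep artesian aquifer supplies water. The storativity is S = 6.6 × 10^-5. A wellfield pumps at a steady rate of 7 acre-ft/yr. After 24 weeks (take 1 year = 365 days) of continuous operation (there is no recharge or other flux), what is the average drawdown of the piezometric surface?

A = 4470 acres = 1.809 × 10^7 m²
Q = 7 acre-ft/yr = 23.66 m³/d
t = 24 weeks = 168 d
ΔV = Q × t = 23.66 m³/d × 168 d = 3974 m³
Δh = ΔV / (S × A) = 3974 / (6.6 × 10^-5 × 1.809 × 10^7) = 3.329 m

Δh ≈ 3.33 m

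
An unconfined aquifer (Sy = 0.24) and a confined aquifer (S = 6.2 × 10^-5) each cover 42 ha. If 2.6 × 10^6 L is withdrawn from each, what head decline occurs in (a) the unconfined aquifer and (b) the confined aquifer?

A = 42 ha = 4.2 × 10^5 m²
ΔV = 2.6 × 10^6 L = 2600 m³
Unconfined: Δh_u = ΔV/(Sy·A) = 2600/(0.24 × 4.2 × 10^5) = 0.02579 m
Confined: Δh_c = ΔV/(S·A) = 2600/(6.2 × 10^-5 × 4.2 × 10^5) = 99.85 m

Δh_u ≈ 0.0258 m; Δh_c ≈ 99.8 m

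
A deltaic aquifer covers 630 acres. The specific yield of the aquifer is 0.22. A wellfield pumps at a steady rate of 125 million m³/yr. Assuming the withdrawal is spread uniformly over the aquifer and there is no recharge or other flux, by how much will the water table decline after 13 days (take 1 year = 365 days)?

Δh ≈ 7.94 m

A = 630 acres = 2.55 × 10^6 m²
Q = 125 million m³/yr = 3.425 × 10^5 m³/d
ΔV = Q × t = 3.425 × 10^5 m³/d × 13 d = 4.452 × 10^6 m³
Δh = ΔV / (Sy × A) = 4.452 × 10^6 / (0.22 × 2.55 × 10^6) = 7.937 m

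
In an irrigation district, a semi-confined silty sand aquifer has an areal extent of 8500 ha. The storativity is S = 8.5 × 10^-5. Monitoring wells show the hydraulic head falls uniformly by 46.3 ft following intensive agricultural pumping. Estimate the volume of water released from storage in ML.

A = 8500 ha = 8.5 × 10^7 m²
Δh = 46.3 ft = 14.11 m
ΔV = S × A × Δh = 8.5 × 10^-5 × 8.5 × 10^7 m² × 14.11 m = 1.02 × 10^5 m³
ΔV = 1.02 × 10^5 m³ = 102 ML

ΔV ≈ 102 ML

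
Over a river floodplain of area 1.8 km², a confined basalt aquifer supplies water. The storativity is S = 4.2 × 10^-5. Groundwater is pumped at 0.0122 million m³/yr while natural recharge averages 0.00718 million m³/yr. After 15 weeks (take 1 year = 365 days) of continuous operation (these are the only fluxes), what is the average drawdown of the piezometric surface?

Δh ≈ 19.1 m

A = 1.8 km² = 1.8 × 10^6 m²
Net abstraction = 0.0122 − 0.00718 = 0.00502 million m³/yr
Q_net = 0.00502 million m³/yr = 13.75 m³/d
t = 15 weeks = 105 d
ΔV = Q × t = 13.75 m³/d × 105 d = 1444 m³
Δh = ΔV / (S × A) = 1444 / (4.2 × 10^-5 × 1.8 × 10^6) = 19.1 m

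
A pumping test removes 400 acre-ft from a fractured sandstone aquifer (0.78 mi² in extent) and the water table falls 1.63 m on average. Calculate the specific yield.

A = 0.78 mi² = 2.02 × 10^6 m²
ΔV = 400 acre-ft = 4.934 × 10^5 m³
Sy = ΔV / (A × Δh) = 4.934 × 10^5 m³ / (2.02 × 10^6 m² × 1.63 m) = 0.1498

Sy ≈ 0.15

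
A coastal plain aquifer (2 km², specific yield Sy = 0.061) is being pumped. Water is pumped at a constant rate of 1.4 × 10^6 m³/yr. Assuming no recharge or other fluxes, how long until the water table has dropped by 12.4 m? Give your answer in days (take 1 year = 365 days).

t ≈ 394 days

A = 2 km² = 2 × 10^6 m²
ΔV = Sy × A × Δh = 0.061 × 2 × 10^6 × 12.4 = 1.513 × 10^6 m³
Q = 1.4 × 10^6 m³/yr = 3836 m³/d
t = ΔV / Q = 1.513 × 10^6 m³ / 3836 m³/d = 394.4 d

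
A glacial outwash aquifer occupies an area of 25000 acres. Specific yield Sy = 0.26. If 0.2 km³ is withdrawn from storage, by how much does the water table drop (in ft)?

Δh ≈ 24.9 ft

A = 25000 acres = 1.012 × 10^8 m²
ΔV = 0.2 km³ = 2 × 10^8 m³
Δh = ΔV / (Sy × A) = 2 × 10^8 m³ / (0.26 × 1.012 × 10^8 m²) = 7.603 m
Δh = 7.603 m = 24.95 ft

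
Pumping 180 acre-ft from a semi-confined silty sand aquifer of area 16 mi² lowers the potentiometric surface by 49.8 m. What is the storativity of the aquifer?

S ≈ 1.1 × 10^-4

A = 16 mi² = 4.144 × 10^7 m²
ΔV = 180 acre-ft = 2.22 × 10^5 m³
S = ΔV / (A × Δh) = 2.22 × 10^5 m³ / (4.144 × 10^7 m² × 49.8 m) = 1.076 × 10^-4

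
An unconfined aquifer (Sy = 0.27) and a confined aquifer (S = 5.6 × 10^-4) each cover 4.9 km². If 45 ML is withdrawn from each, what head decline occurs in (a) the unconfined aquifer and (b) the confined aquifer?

Δh_u ≈ 0.034 m; Δh_c ≈ 16.4 m

A = 4.9 km² = 4.9 × 10^6 m²
ΔV = 45 ML = 45000 m³
Unconfined: Δh_u = ΔV/(Sy·A) = 45000/(0.27 × 4.9 × 10^6) = 0.03401 m
Confined: Δh_c = ΔV/(S·A) = 45000/(5.6 × 10^-4 × 4.9 × 10^6) = 16.4 m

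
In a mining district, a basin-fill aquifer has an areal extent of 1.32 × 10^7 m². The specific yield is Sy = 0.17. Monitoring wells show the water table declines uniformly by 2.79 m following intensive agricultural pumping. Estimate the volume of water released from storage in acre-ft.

ΔV = Sy × A × Δh = 0.17 × 1.32 × 10^7 m² × 2.79 m = 6.261 × 10^6 m³
ΔV = 6.261 × 10^6 m³ = 5076 acre-ft

ΔV ≈ 5080 acre-ft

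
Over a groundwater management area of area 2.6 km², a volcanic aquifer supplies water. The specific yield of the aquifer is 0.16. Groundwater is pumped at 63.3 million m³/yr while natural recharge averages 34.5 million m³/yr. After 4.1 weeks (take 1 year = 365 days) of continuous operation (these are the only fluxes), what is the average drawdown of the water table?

A = 2.6 km² = 2.6 × 10^6 m²
Net abstraction = 63.3 − 34.5 = 28.8 million m³/yr
Q_net = 28.8 million m³/yr = 78900 m³/d
t = 4.1 weeks = 28.7 d
ΔV = Q × t = 78900 m³/d × 28.7 d = 2.265 × 10^6 m³
Δh = ΔV / (Sy × A) = 2.265 × 10^6 / (0.16 × 2.6 × 10^6) = 5.444 m

Δh ≈ 5.44 m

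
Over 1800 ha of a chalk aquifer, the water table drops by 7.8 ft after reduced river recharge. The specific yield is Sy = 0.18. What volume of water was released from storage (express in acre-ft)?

ΔV ≈ 6240 acre-ft

A = 1800 ha = 1.8 × 10^7 m²
Δh = 7.8 ft = 2.377 m
ΔV = Sy × A × Δh = 0.18 × 1.8 × 10^7 m² × 2.377 m = 7.703 × 10^6 m³
ΔV = 7.703 × 10^6 m³ = 6245 acre-ft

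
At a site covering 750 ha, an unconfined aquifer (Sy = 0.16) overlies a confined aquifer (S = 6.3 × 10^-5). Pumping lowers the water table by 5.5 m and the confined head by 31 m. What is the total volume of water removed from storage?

A = 750 ha = 7.5 × 10^6 m²
Unconfined: ΔV_u = Sy × A × Δh_u = 0.16 × 7.5 × 10^6 × 5.5 = 6.6 × 10^6 m³
Confined: ΔV_c = S × A × Δh_c = 6.3 × 10^-5 × 7.5 × 10^6 × 31 = 14650 m³
Total ΔV = 6.6 × 10^6 + 14650 = 6.615 × 10^6 m³

ΔV ≈ 6.61 × 10^6 m³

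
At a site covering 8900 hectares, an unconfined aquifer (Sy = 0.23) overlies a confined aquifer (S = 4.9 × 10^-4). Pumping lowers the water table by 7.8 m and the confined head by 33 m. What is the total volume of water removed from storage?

ΔV ≈ 1.61 × 10^8 m³

A = 8900 hectares = 8.9 × 10^7 m²
Unconfined: ΔV_u = Sy × A × Δh_u = 0.23 × 8.9 × 10^7 × 7.8 = 1.597 × 10^8 m³
Confined: ΔV_c = S × A × Δh_c = 4.9 × 10^-4 × 8.9 × 10^7 × 33 = 1.439 × 10^6 m³
Total ΔV = 1.597 × 10^8 + 1.439 × 10^6 = 1.611 × 10^8 m³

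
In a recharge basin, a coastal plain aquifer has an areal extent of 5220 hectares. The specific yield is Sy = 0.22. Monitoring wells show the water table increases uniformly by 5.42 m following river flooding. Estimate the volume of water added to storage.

ΔV ≈ 6.22 × 10^7 m³

A = 5220 hectares = 5.22 × 10^7 m²
ΔV = Sy × A × Δh = 0.22 × 5.22 × 10^7 m² × 5.42 m = 6.224 × 10^7 m³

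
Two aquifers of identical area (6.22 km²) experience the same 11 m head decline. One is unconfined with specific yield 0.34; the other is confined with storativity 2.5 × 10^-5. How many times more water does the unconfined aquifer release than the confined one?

ΔV_u / ΔV_c ≈ 13600

A = 6.22 km² = 6.22 × 10^6 m²
Unconfined: ΔV_u = Sy × A × Δh = 0.34 × 6.22 × 10^6 × 11 = 2.326 × 10^7 m³
Confined: ΔV_c = S × A × Δh = 2.5 × 10^-5 × 6.22 × 10^6 × 11 = 1710 m³
Ratio = ΔV_u / ΔV_c = Sy / S = 0.34 / 2.5 × 10^-5 = 13600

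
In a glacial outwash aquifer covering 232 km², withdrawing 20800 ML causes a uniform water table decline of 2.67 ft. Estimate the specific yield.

Sy ≈ 0.11

A = 232 km² = 2.32 × 10^8 m²
Δh = 2.67 ft = 0.8138 m
ΔV = 20800 ML = 2.08 × 10^7 m³
Sy = ΔV / (A × Δh) = 2.08 × 10^7 m³ / (2.32 × 10^8 m² × 0.8138 m) = 0.1102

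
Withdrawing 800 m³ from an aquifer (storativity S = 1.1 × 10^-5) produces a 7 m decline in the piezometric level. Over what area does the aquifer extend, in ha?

A = ΔV / (S × Δh) = 800 / (1.1 × 10^-5 × 7) = 1.039 × 10^7 m²
A = 1.039 × 10^7 m² = 1039 ha

A ≈ 1040 ha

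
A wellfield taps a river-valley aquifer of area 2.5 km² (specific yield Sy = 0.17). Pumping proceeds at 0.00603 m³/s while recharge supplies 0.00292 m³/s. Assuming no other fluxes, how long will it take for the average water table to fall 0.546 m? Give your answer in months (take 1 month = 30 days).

t ≈ 28.8 months

A = 2.5 km² = 2.5 × 10^6 m²
ΔV = Sy × A × Δh = 0.17 × 2.5 × 10^6 × 0.546 = 2.321 × 10^5 m³
Net withdrawal = 0.00603 − 0.00292 = 0.00311 m³/s = 268.7 m³/d
t = ΔV / Q = 2.321 × 10^5 m³ / 268.7 m³/d = 863.6 d
t = 863.6 d ≈ 28.79 months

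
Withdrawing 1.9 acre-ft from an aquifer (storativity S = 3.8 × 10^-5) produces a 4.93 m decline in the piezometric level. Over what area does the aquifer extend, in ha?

ΔV = 1.9 acre-ft = 2344 m³
A = ΔV / (S × Δh) = 2344 / (3.8 × 10^-5 × 4.93) = 1.251 × 10^7 m²
A = 1.251 × 10^7 m² = 1251 ha

A ≈ 1250 ha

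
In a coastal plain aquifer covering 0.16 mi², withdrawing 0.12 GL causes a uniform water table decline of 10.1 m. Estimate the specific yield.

Sy ≈ 0.029

A = 0.16 mi² = 4.144 × 10^5 m²
ΔV = 0.12 GL = 1.2 × 10^5 m³
Sy = ΔV / (A × Δh) = 1.2 × 10^5 m³ / (4.144 × 10^5 m² × 10.1 m) = 0.02867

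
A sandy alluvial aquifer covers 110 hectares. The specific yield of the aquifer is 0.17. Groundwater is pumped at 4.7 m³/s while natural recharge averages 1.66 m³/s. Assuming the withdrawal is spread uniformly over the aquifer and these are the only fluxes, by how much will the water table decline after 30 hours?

Δh ≈ 1.76 m

A = 110 hectares = 1.1 × 10^6 m²
Net abstraction = 4.7 − 1.66 = 3.04 m³/s
Q_net = 3.04 m³/s = 2.627 × 10^5 m³/d
t = 30 hours = 1.25 d
ΔV = Q × t = 2.627 × 10^5 m³/d × 1.25 d = 3.283 × 10^5 m³
Δh = ΔV / (Sy × A) = 3.283 × 10^5 / (0.17 × 1.1 × 10^6) = 1.756 m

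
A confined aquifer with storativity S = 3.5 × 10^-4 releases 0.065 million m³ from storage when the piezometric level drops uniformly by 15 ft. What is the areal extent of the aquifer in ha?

Δh = 15 ft = 4.572 m
ΔV = 0.065 million m³ = 65000 m³
A = ΔV / (S × Δh) = 65000 / (3.5 × 10^-4 × 4.572) = 4.062 × 10^7 m²
A = 4.062 × 10^7 m² = 4062 ha

A ≈ 4060 ha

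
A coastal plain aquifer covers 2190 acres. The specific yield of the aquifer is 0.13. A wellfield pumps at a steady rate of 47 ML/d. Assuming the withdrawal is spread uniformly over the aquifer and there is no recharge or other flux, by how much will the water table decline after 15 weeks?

Δh ≈ 4.28 m

A = 2190 acres = 8.863 × 10^6 m²
Q = 47 ML/d = 47000 m³/d
t = 15 weeks = 105 d
ΔV = Q × t = 47000 m³/d × 105 d = 4.935 × 10^6 m³
Δh = ΔV / (Sy × A) = 4.935 × 10^6 / (0.13 × 8.863 × 10^6) = 4.283 m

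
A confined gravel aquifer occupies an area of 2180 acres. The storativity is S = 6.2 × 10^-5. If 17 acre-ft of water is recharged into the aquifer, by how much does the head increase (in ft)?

A = 2180 acres = 8.822 × 10^6 m²
ΔV = 17 acre-ft = 20970 m³
Δh = ΔV / (S × A) = 20970 m³ / (6.2 × 10^-5 × 8.822 × 10^6 m²) = 38.34 m
Δh = 38.34 m = 125.8 ft

Δh ≈ 126 ft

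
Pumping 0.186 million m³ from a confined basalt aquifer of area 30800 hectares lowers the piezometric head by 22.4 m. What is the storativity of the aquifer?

S ≈ 2.7 × 10^-5

A = 30800 hectares = 3.08 × 10^8 m²
ΔV = 0.186 million m³ = 1.86 × 10^5 m³
S = ΔV / (A × Δh) = 1.86 × 10^5 m³ / (3.08 × 10^8 m² × 22.4 m) = 2.696 × 10^-5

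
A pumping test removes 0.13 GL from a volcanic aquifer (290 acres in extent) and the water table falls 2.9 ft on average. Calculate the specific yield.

Sy ≈ 0.13

A = 290 acres = 1.174 × 10^6 m²
Δh = 2.9 ft = 0.8839 m
ΔV = 0.13 GL = 1.3 × 10^5 m³
Sy = ΔV / (A × Δh) = 1.3 × 10^5 m³ / (1.174 × 10^6 m² × 0.8839 m) = 0.1253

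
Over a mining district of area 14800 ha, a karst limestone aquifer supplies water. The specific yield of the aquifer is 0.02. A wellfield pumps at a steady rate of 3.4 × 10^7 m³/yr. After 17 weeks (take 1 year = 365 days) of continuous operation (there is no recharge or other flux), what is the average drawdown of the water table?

A = 14800 ha = 1.48 × 10^8 m²
Q = 3.4 × 10^7 m³/yr = 93150 m³/d
t = 17 weeks = 119 d
ΔV = Q × t = 93150 m³/d × 119 d = 1.108 × 10^7 m³
Δh = ΔV / (Sy × A) = 1.108 × 10^7 / (0.02 × 1.48 × 10^8) = 3.745 m

Δh ≈ 3.74 m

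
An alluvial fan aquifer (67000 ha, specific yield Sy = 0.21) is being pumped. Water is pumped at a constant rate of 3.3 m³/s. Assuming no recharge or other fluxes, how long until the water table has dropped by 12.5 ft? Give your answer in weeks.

A = 67000 ha = 6.7 × 10^8 m²
Δh = 12.5 ft = 3.81 m
ΔV = Sy × A × Δh = 0.21 × 6.7 × 10^8 × 3.81 = 5.361 × 10^8 m³
Q = 3.3 m³/s = 2.851 × 10^5 m³/d
t = ΔV / Q = 5.361 × 10^8 m³ / 2.851 × 10^5 m³/d = 1880 d
t = 1880 d ≈ 268.6 weeks

t ≈ 269 weeks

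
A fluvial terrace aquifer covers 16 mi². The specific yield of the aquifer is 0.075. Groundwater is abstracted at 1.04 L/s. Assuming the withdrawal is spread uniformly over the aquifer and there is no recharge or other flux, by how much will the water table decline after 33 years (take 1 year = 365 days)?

A = 16 mi² = 4.144 × 10^7 m²
Q = 1.04 L/s = 89.86 m³/d
t = 33 years = 12040 d
ΔV = Q × t = 89.86 m³/d × 12040 d = 1.082 × 10^6 m³
Δh = ΔV / (Sy × A) = 1.082 × 10^6 / (0.075 × 4.144 × 10^7) = 0.3482 m

Δh ≈ 0.348 m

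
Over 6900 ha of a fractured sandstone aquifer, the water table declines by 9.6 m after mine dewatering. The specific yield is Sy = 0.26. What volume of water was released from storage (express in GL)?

ΔV ≈ 172 GL

A = 6900 ha = 6.9 × 10^7 m²
ΔV = Sy × A × Δh = 0.26 × 6.9 × 10^7 m² × 9.6 m = 1.722 × 10^8 m³
ΔV = 1.722 × 10^8 m³ = 172.2 GL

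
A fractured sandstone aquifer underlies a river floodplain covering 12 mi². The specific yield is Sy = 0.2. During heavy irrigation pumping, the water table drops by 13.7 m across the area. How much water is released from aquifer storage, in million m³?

ΔV ≈ 85.2 million m³

A = 12 mi² = 3.108 × 10^7 m²
ΔV = Sy × A × Δh = 0.2 × 3.108 × 10^7 m² × 13.7 m = 8.516 × 10^7 m³
ΔV = 8.516 × 10^7 m³ = 85.16 million m³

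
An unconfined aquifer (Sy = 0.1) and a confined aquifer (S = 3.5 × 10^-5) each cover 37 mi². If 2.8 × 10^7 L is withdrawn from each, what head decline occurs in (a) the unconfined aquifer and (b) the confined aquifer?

A = 37 mi² = 9.583 × 10^7 m²
ΔV = 2.8 × 10^7 L = 28000 m³
Unconfined: Δh_u = ΔV/(Sy·A) = 28000/(0.1 × 9.583 × 10^7) = 0.002922 m
Confined: Δh_c = ΔV/(S·A) = 28000/(3.5 × 10^-5 × 9.583 × 10^7) = 8.348 m

Δh_u ≈ 0.00292 m; Δh_c ≈ 8.35 m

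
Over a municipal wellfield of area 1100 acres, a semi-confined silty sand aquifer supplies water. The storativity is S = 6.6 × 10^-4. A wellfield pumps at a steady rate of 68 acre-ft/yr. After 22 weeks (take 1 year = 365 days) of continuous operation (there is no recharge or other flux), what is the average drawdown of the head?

Δh ≈ 12 m

A = 1100 acres = 4.452 × 10^6 m²
Q = 68 acre-ft/yr = 229.8 m³/d
t = 22 weeks = 154 d
ΔV = Q × t = 229.8 m³/d × 154 d = 35390 m³
Δh = ΔV / (S × A) = 35390 / (6.6 × 10^-4 × 4.452 × 10^6) = 12.05 m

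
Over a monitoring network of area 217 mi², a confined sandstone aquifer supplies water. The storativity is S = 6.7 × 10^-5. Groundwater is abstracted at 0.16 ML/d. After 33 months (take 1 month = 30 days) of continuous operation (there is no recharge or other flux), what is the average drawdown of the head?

A = 217 mi² = 5.62 × 10^8 m²
Q = 0.16 ML/d = 160 m³/d
t = 33 months = 990 d
ΔV = Q × t = 160 m³/d × 990 d = 1.584 × 10^5 m³
Δh = ΔV / (S × A) = 1.584 × 10^5 / (6.7 × 10^-5 × 5.62 × 10^8) = 4.207 m

Δh ≈ 4.21 m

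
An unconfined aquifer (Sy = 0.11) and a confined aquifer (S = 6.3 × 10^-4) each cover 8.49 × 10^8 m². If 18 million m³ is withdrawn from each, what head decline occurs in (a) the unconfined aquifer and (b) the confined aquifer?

ΔV = 18 million m³ = 1.8 × 10^7 m³
Unconfined: Δh_u = ΔV/(Sy·A) = 1.8 × 10^7/(0.11 × 8.49 × 10^8) = 0.1927 m
Confined: Δh_c = ΔV/(S·A) = 1.8 × 10^7/(6.3 × 10^-4 × 8.49 × 10^8) = 33.65 m

Δh_u ≈ 0.193 m; Δh_c ≈ 33.7 m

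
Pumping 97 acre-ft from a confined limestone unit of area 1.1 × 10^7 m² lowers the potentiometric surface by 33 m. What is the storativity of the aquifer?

S ≈ 3.3 × 10^-4

ΔV = 97 acre-ft = 1.196 × 10^5 m³
S = ΔV / (A × Δh) = 1.196 × 10^5 m³ / (1.1 × 10^7 m² × 33 m) = 3.296 × 10^-4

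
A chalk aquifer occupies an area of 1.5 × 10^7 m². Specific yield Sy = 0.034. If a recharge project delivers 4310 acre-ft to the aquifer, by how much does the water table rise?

ΔV = 4310 acre-ft = 5.316 × 10^6 m³
Δh = ΔV / (Sy × A) = 5.316 × 10^6 m³ / (0.034 × 1.5 × 10^7 m²) = 10.42 m

Δh ≈ 10.4 m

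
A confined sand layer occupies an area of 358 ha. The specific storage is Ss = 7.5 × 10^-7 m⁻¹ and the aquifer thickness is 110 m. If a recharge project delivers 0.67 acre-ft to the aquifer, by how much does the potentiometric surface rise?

Δh ≈ 2.8 m

S = Ss × b = 7.5 × 10^-7 m⁻¹ × 110 m = 8.25 × 10^-5
A = 358 ha = 3.58 × 10^6 m²
ΔV = 0.67 acre-ft = 826.4 m³
Δh = ΔV / (S × A) = 826.4 m³ / (8.25 × 10^-5 × 3.58 × 10^6 m²) = 2.798 m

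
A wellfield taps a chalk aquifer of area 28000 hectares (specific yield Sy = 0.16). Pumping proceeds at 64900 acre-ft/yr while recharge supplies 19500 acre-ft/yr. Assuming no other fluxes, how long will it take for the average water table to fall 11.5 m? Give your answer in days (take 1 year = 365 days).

A = 28000 hectares = 2.8 × 10^8 m²
ΔV = Sy × A × Δh = 0.16 × 2.8 × 10^8 × 11.5 = 5.152 × 10^8 m³
Net withdrawal = 64900 − 19500 = 45400 acre-ft/yr = 1.534 × 10^5 m³/d
t = ΔV / Q = 5.152 × 10^8 m³ / 1.534 × 10^5 m³/d = 3358 d

t ≈ 3360 days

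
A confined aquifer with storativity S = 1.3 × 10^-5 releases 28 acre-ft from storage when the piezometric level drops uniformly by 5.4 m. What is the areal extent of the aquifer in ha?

A ≈ 49200 ha

ΔV = 28 acre-ft = 34540 m³
A = ΔV / (S × Δh) = 34540 / (1.3 × 10^-5 × 5.4) = 4.92 × 10^8 m²
A = 4.92 × 10^8 m² = 49200 ha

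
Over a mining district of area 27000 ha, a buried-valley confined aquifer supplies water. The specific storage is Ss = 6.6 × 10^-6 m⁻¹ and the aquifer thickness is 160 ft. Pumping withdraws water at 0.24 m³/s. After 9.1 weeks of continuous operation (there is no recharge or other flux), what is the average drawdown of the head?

b = 160 ft = 48.77 m
S = Ss × b = 6.6 × 10^-6 m⁻¹ × 48.77 m = 3.219 × 10^-4
A = 27000 ha = 2.7 × 10^8 m²
Q = 0.24 m³/s = 20740 m³/d
t = 9.1 weeks = 63.7 d
ΔV = Q × t = 20740 m³/d × 63.7 d = 1.321 × 10^6 m³
Δh = ΔV / (S × A) = 1.321 × 10^6 / (3.219 × 10^-4 × 2.7 × 10^8) = 15.2 m

Δh ≈ 15.2 m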